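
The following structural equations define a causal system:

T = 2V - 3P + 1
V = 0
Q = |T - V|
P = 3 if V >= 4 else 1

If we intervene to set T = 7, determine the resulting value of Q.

The intervention breaks the incoming arrows to T: T = 2V - 3P + 1 no longer applies, and T = 7.
Q = |T - V|  [with T=7, V=0]  = 7

7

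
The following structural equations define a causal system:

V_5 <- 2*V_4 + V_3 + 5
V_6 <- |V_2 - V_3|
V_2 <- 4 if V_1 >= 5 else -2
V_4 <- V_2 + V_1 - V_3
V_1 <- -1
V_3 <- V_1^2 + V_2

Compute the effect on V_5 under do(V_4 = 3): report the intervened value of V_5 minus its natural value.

10

Intervening sets V_4 = 3 and removes its equation (V_4 <- V_2 + V_1 - V_3).
V_2 = 4 if V_1 >= 5 else -2  [with V_1=-1]  = -2
V_3 = V_1^2 + V_2  [with V_1=-1, V_2=-2]  = -1
V_5 = 2*V_4 + V_3 + 5  [with V_4=3, V_3=-1]  = 10
Without intervention: V_2 = 4 if V_1 >= 5 else -2  [with V_1=-1]  = -2; V_3 = V_1^2 + V_2  [with V_1=-1, V_2=-2]  = -1; V_4 = V_2 + V_1 - V_3  [with V_2=-2, V_1=-1, V_3=-1]  = -2; V_5 = 2*V_4 + V_3 + 5  [with V_4=-2, V_3=-1]  = 0.
Change = 10 − 0 = 10.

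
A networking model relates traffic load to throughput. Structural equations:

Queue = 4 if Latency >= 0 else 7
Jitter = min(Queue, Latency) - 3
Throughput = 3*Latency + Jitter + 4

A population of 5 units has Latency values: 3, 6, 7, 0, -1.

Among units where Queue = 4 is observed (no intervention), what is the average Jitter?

-0.25

E[Jitter|Queue=4] averages over only the 4 units with Queue=4 (Latency = 3, 6, 7, 0): Jitter = 0, 1, 1, -3, mean -0.25.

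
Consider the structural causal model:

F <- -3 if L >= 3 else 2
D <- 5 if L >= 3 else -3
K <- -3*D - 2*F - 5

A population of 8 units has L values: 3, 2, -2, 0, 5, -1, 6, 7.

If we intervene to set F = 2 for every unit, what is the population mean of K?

-12

do(F=2) breaks F's dependence on L. With F=2 fixed, K across the units is -24, 0, 0, 0, -24, 0, -24, -24, mean -12.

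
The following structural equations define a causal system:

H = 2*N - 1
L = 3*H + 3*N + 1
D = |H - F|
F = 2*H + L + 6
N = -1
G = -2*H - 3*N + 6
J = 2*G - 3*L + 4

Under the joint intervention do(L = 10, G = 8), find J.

-10

Setting L = 10, G = 8 by intervention discards those variables' equations.
J = 2*G - 3*L + 4  [with G=8, L=10]  = -10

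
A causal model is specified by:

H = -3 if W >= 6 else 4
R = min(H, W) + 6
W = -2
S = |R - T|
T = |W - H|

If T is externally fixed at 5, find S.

1

Intervening sets T = 5 and removes its equation (T = |W - H|).
H = -3 if W >= 6 else 4  [with W=-2]  = 4
R = min(H, W) + 6  [with H=4, W=-2]  = 4
S = |R - T|  [with R=4, T=5]  = 1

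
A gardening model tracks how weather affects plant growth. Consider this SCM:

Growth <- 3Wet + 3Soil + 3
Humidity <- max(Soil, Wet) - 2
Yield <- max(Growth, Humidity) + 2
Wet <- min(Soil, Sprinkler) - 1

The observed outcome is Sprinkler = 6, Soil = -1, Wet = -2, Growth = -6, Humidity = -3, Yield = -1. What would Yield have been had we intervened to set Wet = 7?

The intervention breaks the incoming arrows to Wet: Wet <- min(Soil, Sprinkler) - 1 no longer applies, and Wet = 7.
Growth = 3Wet + 3Soil + 3  [with Wet=7, Soil=-1]  = 21
Humidity = max(Soil, Wet) - 2  [with Soil=-1, Wet=7]  = 5
Yield = max(Growth, Humidity) + 2  [with Growth=21, Humidity=5]  = 23

23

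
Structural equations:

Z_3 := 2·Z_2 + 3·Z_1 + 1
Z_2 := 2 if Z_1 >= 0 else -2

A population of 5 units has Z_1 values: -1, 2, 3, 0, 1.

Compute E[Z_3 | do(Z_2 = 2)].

do(Z_2=2) breaks Z_2's dependence on Z_1. With Z_2=2 fixed, Z_3 across the units is 2, 11, 14, 5, 8, mean 8.

8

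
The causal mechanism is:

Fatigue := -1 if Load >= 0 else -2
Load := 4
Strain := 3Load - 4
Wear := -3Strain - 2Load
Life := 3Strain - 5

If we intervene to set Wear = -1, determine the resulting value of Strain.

Under do(Wear=-1), the mechanism Wear := -3Strain - 2Load is discarded; Wear is fixed at -1.
Since Strain is not a descendant of the intervened variable, it is unaffected.
Strain = 3Load - 4  [with Load=4]  = 8

8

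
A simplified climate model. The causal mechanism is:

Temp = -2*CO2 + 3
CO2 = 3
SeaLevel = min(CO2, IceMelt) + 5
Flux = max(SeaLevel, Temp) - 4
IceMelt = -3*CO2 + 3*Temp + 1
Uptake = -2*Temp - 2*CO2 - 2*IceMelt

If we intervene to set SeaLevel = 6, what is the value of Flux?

2

Intervening sets SeaLevel = 6 and removes its equation (SeaLevel = min(CO2, IceMelt) + 5).
Temp = -2*CO2 + 3  [with CO2=3]  = -3
Flux = max(SeaLevel, Temp) - 4  [with SeaLevel=6, Temp=-3]  = 2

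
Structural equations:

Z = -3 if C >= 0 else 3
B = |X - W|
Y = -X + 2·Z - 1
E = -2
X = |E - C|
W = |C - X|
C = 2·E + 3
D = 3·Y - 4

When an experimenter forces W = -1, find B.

Intervening sets W = -1 and removes its equation (W = |C - X|).
C = 2·E + 3  [with E=-2]  = -1
X = |E - C|  [with E=-2, C=-1]  = 1
B = |X - W|  [with X=1, W=-1]  = 2

2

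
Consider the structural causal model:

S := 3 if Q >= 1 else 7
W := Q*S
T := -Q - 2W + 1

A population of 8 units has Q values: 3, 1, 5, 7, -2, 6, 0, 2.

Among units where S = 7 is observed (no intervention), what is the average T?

Conditioning on S=7 selects the 2 unit(s) with Q ∈ {-2, 0}. Their T values: 31, 1. Mean = 16.

16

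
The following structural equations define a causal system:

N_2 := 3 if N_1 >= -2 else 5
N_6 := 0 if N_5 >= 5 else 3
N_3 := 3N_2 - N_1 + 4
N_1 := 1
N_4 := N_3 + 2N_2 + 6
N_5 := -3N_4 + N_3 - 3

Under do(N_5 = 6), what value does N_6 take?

The intervention breaks the incoming arrows to N_5: N_5 := -3N_4 + N_3 - 3 no longer applies, and N_5 = 6.
N_6 = 0 if N_5 >= 5 else 3  [with N_5=6]  = 0

0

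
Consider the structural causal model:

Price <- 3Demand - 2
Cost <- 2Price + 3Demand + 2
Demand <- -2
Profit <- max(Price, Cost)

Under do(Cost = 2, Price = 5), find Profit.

The joint intervention fixes Cost = 2, Price = 5, removing each variable's own equation.
Profit = max(Price, Cost)  [with Price=5, Cost=2]  = 5

5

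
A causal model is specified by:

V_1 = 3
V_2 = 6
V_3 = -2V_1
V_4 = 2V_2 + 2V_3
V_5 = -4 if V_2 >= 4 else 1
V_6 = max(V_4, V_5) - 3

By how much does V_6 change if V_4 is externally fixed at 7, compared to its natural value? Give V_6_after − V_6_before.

Under do(V_4=7), the mechanism V_4 = 2V_2 + 2V_3 is discarded; V_4 is fixed at 7.
V_5 = -4 if V_2 >= 4 else 1  [with V_2=6]  = -4
V_6 = max(V_4, V_5) - 3  [with V_4=7, V_5=-4]  = 4
Without intervention: V_3 = -2V_1  [with V_1=3]  = -6; V_4 = 2V_2 + 2V_3  [with V_2=6, V_3=-6]  = 0; V_5 = -4 if V_2 >= 4 else 1  [with V_2=6]  = -4; V_6 = max(V_4, V_5) - 3  [with V_4=0, V_5=-4]  = -3.
Change = 4 − (-3) = 7.

7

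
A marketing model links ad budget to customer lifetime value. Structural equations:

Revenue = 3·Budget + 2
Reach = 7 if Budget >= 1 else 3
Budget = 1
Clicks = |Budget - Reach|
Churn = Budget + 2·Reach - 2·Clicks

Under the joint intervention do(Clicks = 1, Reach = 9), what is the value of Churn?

17

The joint intervention fixes Clicks = 1, Reach = 9, removing each variable's own equation.
Churn = Budget + 2·Reach - 2·Clicks  [with Budget=1, Reach=9, Clicks=1]  = 17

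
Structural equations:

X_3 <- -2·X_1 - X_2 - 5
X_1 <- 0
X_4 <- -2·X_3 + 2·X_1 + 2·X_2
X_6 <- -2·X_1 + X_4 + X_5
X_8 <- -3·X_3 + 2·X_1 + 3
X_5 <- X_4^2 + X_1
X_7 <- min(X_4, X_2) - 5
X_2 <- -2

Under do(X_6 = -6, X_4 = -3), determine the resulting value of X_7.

-8

Under do(X_6 = -6, X_4 = -3), each intervened variable's structural equation is replaced by its fixed value.
X_7 = min(X_4, X_2) - 5  [with X_4=-3, X_2=-2]  = -8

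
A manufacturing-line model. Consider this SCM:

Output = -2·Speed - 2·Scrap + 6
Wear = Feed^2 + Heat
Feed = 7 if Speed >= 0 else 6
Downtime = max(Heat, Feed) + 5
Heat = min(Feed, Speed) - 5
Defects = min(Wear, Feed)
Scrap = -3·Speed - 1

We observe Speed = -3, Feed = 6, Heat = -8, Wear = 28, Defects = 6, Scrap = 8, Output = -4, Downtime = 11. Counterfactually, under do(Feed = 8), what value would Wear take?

56

Under do(Feed=8), the mechanism Feed = 7 if Speed >= 0 else 6 is discarded; Feed is fixed at 8.
Heat = min(Feed, Speed) - 5  [with Feed=8, Speed=-3]  = -8
Wear = Feed^2 + Heat  [with Feed=8, Heat=-8]  = 56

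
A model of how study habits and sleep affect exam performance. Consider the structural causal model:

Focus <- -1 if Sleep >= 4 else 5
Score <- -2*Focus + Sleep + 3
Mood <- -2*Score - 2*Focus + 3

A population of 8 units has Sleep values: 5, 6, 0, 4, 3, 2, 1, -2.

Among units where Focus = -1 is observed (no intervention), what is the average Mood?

Conditioning on Focus=-1 selects the 3 unit(s) with Sleep ∈ {5, 6, 4}. Their Mood values: -15, -17, -13. Mean = -15.

-15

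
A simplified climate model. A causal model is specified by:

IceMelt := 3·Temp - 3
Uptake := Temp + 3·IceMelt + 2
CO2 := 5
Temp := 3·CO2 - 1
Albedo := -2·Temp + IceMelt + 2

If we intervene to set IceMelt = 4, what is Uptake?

28

do(IceMelt=4) replaces the equation IceMelt := 3·Temp - 3 with the constant IceMelt = 4.
Temp = 3·CO2 - 1  [with CO2=5]  = 14
Uptake = Temp + 3·IceMelt + 2  [with Temp=14, IceMelt=4]  = 28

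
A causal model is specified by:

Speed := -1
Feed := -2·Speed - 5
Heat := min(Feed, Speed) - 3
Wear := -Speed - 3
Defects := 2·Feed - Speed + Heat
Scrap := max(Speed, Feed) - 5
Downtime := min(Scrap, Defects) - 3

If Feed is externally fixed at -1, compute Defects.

-5

do(Feed=-1) replaces the equation Feed := -2·Speed - 5 with the constant Feed = -1.
Heat = min(Feed, Speed) - 3  [with Feed=-1, Speed=-1]  = -4
Defects = 2·Feed - Speed + Heat  [with Feed=-1, Speed=-1, Heat=-4]  = -5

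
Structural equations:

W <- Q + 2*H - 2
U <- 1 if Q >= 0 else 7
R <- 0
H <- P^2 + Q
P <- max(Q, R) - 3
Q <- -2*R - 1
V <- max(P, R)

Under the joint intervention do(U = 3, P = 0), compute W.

-5

Setting U = 3, P = 0 by intervention discards those variables' equations.
Q = -2*R - 1  [with R=0]  = -1
H = P^2 + Q  [with P=0, Q=-1]  = -1
W = Q + 2*H - 2  [with Q=-1, H=-1]  = -5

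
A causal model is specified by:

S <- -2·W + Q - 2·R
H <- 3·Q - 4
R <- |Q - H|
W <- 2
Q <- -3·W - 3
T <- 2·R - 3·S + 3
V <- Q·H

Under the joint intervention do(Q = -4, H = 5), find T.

99

Under do(Q = -4, H = 5), each intervened variable's structural equation is replaced by its fixed value.
R = |Q - H|  [with Q=-4, H=5]  = 9
S = -2·W + Q - 2·R  [with W=2, Q=-4, R=9]  = -26
T = 2·R - 3·S + 3  [with R=9, S=-26]  = 99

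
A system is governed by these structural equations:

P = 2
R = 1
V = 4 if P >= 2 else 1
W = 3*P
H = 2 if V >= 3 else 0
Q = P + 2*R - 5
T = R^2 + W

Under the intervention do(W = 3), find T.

The intervention breaks the incoming arrows to W: W = 3*P no longer applies, and W = 3.
T = R^2 + W  [with R=1, W=3]  = 4

4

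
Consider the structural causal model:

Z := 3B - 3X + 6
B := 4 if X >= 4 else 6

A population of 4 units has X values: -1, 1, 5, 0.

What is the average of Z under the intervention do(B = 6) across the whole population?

Under do(B=6), B's equation is replaced by B=6 for every unit. Per-unit Z: 27, 21, 9, 24. Mean = 20.25.

20.25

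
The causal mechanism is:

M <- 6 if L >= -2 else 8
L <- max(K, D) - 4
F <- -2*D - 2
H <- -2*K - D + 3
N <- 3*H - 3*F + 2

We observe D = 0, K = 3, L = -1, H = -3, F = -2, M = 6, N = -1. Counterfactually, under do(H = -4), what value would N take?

-4

The intervention breaks the incoming arrows to H: H <- -2*K - D + 3 no longer applies, and H = -4.
F = -2*D - 2  [with D=0]  = -2
N = 3*H - 3*F + 2  [with H=-4, F=-2]  = -4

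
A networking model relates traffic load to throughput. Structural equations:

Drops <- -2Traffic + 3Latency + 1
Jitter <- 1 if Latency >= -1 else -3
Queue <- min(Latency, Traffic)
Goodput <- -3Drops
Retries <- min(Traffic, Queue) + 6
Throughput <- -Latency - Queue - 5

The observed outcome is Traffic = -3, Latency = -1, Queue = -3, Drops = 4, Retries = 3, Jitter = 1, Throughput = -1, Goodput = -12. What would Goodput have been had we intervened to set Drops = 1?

do(Drops=1) replaces the equation Drops <- -2Traffic + 3Latency + 1 with the constant Drops = 1.
Goodput = -3Drops  [with Drops=1]  = -3

-3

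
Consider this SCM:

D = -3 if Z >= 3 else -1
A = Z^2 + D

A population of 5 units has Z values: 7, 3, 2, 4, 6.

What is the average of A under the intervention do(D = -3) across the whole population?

19.8

do(D=-3) breaks D's dependence on Z. With D=-3 fixed, A across the units is 46, 6, 1, 13, 33, mean 19.8.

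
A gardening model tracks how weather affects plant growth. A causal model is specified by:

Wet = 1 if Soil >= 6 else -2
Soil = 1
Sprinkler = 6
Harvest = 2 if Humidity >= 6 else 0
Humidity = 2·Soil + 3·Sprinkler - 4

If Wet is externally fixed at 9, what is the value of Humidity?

The intervention breaks the incoming arrows to Wet: Wet = 1 if Soil >= 6 else -2 no longer applies, and Wet = 9.
Humidity is not downstream of the intervention, so its value is determined by the original equations.
Humidity = 2·Soil + 3·Sprinkler - 4  [with Soil=1, Sprinkler=6]  = 16

16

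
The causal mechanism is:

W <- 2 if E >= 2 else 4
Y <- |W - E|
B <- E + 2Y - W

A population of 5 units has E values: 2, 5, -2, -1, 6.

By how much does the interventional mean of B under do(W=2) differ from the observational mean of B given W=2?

-1.4

Every unit gets W=2 under the intervention. B values become 0, 9, 4, 3, 12; E[B|do(W=2)] = 5.6.
E[B|W=2] averages over only the 3 units with W=2 (E = 2, 5, 6): B = 0, 9, 12, mean 7.
Difference = 5.6 − 7 = -1.4.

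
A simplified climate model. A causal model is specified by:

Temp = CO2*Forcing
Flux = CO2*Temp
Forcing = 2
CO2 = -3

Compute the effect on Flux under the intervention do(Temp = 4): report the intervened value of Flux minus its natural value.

-30

The intervention breaks the incoming arrows to Temp: Temp = CO2*Forcing no longer applies, and Temp = 4.
Flux = CO2*Temp  [with CO2=-3, Temp=4]  = -12
Without intervention: Temp = CO2*Forcing  [with CO2=-3, Forcing=2]  = -6; Flux = CO2*Temp  [with CO2=-3, Temp=-6]  = 18.
Change = -12 − 18 = -30.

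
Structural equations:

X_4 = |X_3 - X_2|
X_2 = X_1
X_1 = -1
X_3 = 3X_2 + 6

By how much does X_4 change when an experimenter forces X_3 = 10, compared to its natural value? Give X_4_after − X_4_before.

The intervention breaks the incoming arrows to X_3: X_3 = 3X_2 + 6 no longer applies, and X_3 = 10.
X_2 = X_1  [with X_1=-1]  = -1
X_4 = |X_3 - X_2|  [with X_3=10, X_2=-1]  = 11
Without intervention: X_2 = X_1  [with X_1=-1]  = -1; X_3 = 3X_2 + 6  [with X_2=-1]  = 3; X_4 = |X_3 - X_2|  [with X_3=3, X_2=-1]  = 4.
Change = 11 − 4 = 7.

7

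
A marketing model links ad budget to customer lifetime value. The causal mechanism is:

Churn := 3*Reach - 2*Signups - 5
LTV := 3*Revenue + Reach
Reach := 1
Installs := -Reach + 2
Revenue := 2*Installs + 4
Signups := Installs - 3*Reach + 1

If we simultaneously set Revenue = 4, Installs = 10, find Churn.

Setting Revenue = 4, Installs = 10 by intervention discards those variables' equations.
Signups = Installs - 3*Reach + 1  [with Installs=10, Reach=1]  = 8
Churn = 3*Reach - 2*Signups - 5  [with Reach=1, Signups=8]  = -18

-18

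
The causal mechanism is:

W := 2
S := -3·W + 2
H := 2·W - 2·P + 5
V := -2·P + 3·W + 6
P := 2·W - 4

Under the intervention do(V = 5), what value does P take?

0

The intervention breaks the incoming arrows to V: V := -2·P + 3·W + 6 no longer applies, and V = 5.
Since P is not a descendant of the intervened variable, it is unaffected.
P = 2·W - 4  [with W=2]  = 0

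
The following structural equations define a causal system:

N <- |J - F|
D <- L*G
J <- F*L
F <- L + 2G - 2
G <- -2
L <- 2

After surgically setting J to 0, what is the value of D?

-4

Under do(J=0), the mechanism J <- F*L is discarded; J is fixed at 0.
Since D is not a descendant of the intervened variable, it is unaffected.
D = L*G  [with L=2, G=-2]  = -4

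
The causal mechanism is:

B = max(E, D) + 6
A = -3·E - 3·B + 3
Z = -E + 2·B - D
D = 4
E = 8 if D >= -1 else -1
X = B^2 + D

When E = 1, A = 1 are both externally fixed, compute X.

104

The joint intervention fixes E = 1, A = 1, removing each variable's own equation.
B = max(E, D) + 6  [with E=1, D=4]  = 10
X = B^2 + D  [with B=10, D=4]  = 104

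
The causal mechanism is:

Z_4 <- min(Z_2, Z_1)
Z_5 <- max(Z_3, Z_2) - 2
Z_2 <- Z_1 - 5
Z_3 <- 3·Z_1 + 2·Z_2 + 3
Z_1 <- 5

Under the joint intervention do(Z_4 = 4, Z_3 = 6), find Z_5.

4

The joint intervention fixes Z_4 = 4, Z_3 = 6, removing each variable's own equation.
Z_2 = Z_1 - 5  [with Z_1=5]  = 0
Z_5 = max(Z_3, Z_2) - 2  [with Z_3=6, Z_2=0]  = 4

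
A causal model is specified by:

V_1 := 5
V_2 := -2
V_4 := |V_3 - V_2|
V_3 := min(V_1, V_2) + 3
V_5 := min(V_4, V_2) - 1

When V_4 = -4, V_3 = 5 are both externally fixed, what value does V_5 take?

The joint intervention fixes V_4 = -4, V_3 = 5, removing each variable's own equation.
V_5 = min(V_4, V_2) - 1  [with V_4=-4, V_2=-2]  = -5

-5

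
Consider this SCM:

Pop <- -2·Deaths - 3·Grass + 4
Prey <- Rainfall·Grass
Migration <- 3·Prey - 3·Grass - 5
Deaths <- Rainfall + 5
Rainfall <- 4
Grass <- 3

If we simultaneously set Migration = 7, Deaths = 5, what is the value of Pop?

-15

Setting Migration = 7, Deaths = 5 by intervention discards those variables' equations.
Pop = -2·Deaths - 3·Grass + 4  [with Deaths=5, Grass=3]  = -15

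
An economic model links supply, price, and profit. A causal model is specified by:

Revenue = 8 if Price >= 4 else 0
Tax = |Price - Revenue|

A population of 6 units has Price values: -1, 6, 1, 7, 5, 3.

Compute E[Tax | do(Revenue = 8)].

Every unit gets Revenue=8 under the intervention. Tax values become 9, 2, 7, 1, 3, 5; E[Tax|do(Revenue=8)] = 4.5.

4.5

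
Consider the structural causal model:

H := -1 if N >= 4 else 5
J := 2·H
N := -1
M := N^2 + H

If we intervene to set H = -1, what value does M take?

Under do(H=-1), the mechanism H := -1 if N >= 4 else 5 is discarded; H is fixed at -1.
M = N^2 + H  [with N=-1, H=-1]  = 0

0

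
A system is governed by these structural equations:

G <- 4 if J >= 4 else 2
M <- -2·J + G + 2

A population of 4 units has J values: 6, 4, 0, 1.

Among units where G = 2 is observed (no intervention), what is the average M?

E[M|G=2] averages over only the 2 units with G=2 (J = 0, 1): M = 4, 2, mean 3.

3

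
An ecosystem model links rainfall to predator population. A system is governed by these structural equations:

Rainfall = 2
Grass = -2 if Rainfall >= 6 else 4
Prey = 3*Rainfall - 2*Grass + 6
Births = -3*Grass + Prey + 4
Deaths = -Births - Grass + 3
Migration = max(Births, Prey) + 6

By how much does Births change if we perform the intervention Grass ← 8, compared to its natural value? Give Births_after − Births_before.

-20

Under do(Grass=8), the mechanism Grass = -2 if Rainfall >= 6 else 4 is discarded; Grass is fixed at 8.
Prey = 3*Rainfall - 2*Grass + 6  [with Rainfall=2, Grass=8]  = -4
Births = -3*Grass + Prey + 4  [with Grass=8, Prey=-4]  = -24
Without intervention: Grass = -2 if Rainfall >= 6 else 4  [with Rainfall=2]  = 4; Prey = 3*Rainfall - 2*Grass + 6  [with Rainfall=2, Grass=4]  = 4; Births = -3*Grass + Prey + 4  [with Grass=4, Prey=4]  = -4.
Change = -24 − (-4) = -20.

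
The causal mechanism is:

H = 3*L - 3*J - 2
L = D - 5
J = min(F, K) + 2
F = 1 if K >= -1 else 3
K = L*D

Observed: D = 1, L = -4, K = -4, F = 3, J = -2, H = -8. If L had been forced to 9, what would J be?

do(L=9) replaces the equation L = D - 5 with the constant L = 9.
K = L*D  [with L=9, D=1]  = 9
F = 1 if K >= -1 else 3  [with K=9]  = 1
J = min(F, K) + 2  [with F=1, K=9]  = 3

3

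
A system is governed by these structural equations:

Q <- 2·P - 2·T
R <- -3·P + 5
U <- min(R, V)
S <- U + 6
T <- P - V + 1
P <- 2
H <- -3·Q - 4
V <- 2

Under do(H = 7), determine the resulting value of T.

1

Intervening sets H = 7 and removes its equation (H <- -3·Q - 4).
T is not downstream of the intervention, so its value is determined by the original equations.
T = P - V + 1  [with P=2, V=2]  = 1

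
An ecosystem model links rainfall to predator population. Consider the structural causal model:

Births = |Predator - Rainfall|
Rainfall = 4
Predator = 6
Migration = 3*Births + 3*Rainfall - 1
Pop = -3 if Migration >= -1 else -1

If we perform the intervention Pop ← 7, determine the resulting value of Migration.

17

The intervention breaks the incoming arrows to Pop: Pop = -3 if Migration >= -1 else -1 no longer applies, and Pop = 7.
Since Migration is not a descendant of the intervened variable, it is unaffected.
Births = |Predator - Rainfall|  [with Predator=6, Rainfall=4]  = 2
Migration = 3*Births + 3*Rainfall - 1  [with Births=2, Rainfall=4]  = 17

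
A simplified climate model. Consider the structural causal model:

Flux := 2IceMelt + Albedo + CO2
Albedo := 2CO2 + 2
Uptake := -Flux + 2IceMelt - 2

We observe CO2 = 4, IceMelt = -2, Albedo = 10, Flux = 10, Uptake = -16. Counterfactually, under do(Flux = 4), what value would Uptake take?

-10

Intervening sets Flux = 4 and removes its equation (Flux := 2IceMelt + Albedo + CO2).
Uptake = -Flux + 2IceMelt - 2  [with Flux=4, IceMelt=-2]  = -10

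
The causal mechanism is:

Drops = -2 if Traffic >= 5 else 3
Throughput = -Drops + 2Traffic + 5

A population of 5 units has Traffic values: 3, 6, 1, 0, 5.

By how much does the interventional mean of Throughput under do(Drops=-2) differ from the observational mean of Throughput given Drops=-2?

Every unit gets Drops=-2 under the intervention. Throughput values become 13, 19, 9, 7, 17; E[Throughput|do(Drops=-2)] = 13.
Conditioning on Drops=-2 selects the 2 unit(s) with Traffic ∈ {6, 5}. Their Throughput values: 19, 17. Mean = 18.
Difference = 13 − 18 = -5.

-5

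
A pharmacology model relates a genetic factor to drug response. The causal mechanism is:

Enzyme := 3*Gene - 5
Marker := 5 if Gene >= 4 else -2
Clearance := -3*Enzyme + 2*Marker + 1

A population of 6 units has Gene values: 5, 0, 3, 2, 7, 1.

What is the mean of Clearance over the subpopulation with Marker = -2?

-1.5

Observing Marker=-2 restricts to units where Marker's equation naturally yields -2: Gene ∈ {0, 3, 2, 1}. In that subpopulation Clearance = 12, -15, -6, 3, mean -1.5.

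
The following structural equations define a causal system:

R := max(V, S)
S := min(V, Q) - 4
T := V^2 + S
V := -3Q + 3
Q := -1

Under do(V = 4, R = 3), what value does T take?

Setting V = 4, R = 3 by intervention discards those variables' equations.
S = min(V, Q) - 4  [with V=4, Q=-1]  = -5
T = V^2 + S  [with V=4, S=-5]  = 11

11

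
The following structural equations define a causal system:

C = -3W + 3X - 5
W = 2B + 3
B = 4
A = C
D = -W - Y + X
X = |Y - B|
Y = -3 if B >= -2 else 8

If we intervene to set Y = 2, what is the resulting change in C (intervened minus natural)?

-15

The intervention breaks the incoming arrows to Y: Y = -3 if B >= -2 else 8 no longer applies, and Y = 2.
W = 2B + 3  [with B=4]  = 11
X = |Y - B|  [with Y=2, B=4]  = 2
C = -3W + 3X - 5  [with W=11, X=2]  = -32
Without intervention: W = 2B + 3  [with B=4]  = 11; Y = -3 if B >= -2 else 8  [with B=4]  = -3; X = |Y - B|  [with Y=-3, B=4]  = 7; C = -3W + 3X - 5  [with W=11, X=7]  = -17.
Change = -32 − (-17) = -15.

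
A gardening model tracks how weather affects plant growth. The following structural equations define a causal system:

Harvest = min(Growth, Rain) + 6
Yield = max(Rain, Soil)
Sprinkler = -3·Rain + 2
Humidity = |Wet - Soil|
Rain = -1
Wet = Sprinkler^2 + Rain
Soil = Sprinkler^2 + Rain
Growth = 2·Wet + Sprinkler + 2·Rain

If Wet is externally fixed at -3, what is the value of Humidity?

Under do(Wet=-3), the mechanism Wet = Sprinkler^2 + Rain is discarded; Wet is fixed at -3.
Sprinkler = -3·Rain + 2  [with Rain=-1]  = 5
Soil = Sprinkler^2 + Rain  [with Sprinkler=5, Rain=-1]  = 24
Humidity = |Wet - Soil|  [with Wet=-3, Soil=24]  = 27

27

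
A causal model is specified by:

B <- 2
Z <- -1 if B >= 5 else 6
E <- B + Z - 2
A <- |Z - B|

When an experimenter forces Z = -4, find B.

Under do(Z=-4), the mechanism Z <- -1 if B >= 5 else 6 is discarded; Z is fixed at -4.
B is not downstream of the intervention, so its value is determined by the original equations.

2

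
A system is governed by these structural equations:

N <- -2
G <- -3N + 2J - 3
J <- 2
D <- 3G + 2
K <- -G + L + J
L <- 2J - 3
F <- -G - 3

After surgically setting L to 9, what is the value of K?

4

Intervening sets L = 9 and removes its equation (L <- 2J - 3).
G = -3N + 2J - 3  [with N=-2, J=2]  = 7
K = -G + L + J  [with G=7, L=9, J=2]  = 4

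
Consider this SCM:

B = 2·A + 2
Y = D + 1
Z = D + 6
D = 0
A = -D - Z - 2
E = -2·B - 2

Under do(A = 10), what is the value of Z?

Under do(A=10), the mechanism A = -D - Z - 2 is discarded; A is fixed at 10.
Since Z is not a descendant of the intervened variable, it is unaffected.
Z = D + 6  [with D=0]  = 6

6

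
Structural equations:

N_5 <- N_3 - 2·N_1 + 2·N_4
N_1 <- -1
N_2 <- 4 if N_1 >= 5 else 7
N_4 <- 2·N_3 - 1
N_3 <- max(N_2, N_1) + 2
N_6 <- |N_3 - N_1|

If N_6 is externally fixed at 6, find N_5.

45

do(N_6=6) replaces the equation N_6 <- |N_3 - N_1| with the constant N_6 = 6.
Since N_5 is not a descendant of the intervened variable, it is unaffected.
N_2 = 4 if N_1 >= 5 else 7  [with N_1=-1]  = 7
N_3 = max(N_2, N_1) + 2  [with N_2=7, N_1=-1]  = 9
N_4 = 2·N_3 - 1  [with N_3=9]  = 17
N_5 = N_3 - 2·N_1 + 2·N_4  [with N_3=9, N_1=-1, N_4=17]  = 45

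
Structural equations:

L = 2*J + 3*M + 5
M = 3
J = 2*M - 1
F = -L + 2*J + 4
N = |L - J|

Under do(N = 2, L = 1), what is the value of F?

13

Under do(N = 2, L = 1), each intervened variable's structural equation is replaced by its fixed value.
J = 2*M - 1  [with M=3]  = 5
F = -L + 2*J + 4  [with L=1, J=5]  = 13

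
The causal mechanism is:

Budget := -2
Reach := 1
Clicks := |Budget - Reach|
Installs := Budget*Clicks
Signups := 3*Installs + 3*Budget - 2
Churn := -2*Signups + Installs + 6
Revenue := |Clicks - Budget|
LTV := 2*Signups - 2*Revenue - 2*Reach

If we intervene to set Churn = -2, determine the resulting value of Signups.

-26

do(Churn=-2) replaces the equation Churn := -2*Signups + Installs + 6 with the constant Churn = -2.
Since Signups is not a descendant of the intervened variable, it is unaffected.
Clicks = |Budget - Reach|  [with Budget=-2, Reach=1]  = 3
Installs = Budget*Clicks  [with Budget=-2, Clicks=3]  = -6
Signups = 3*Installs + 3*Budget - 2  [with Installs=-6, Budget=-2]  = -26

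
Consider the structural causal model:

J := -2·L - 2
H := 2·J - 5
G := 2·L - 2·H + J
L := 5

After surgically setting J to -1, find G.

Under do(J=-1), the mechanism J := -2·L - 2 is discarded; J is fixed at -1.
H = 2·J - 5  [with J=-1]  = -7
G = 2·L - 2·H + J  [with L=5, H=-7, J=-1]  = 23

23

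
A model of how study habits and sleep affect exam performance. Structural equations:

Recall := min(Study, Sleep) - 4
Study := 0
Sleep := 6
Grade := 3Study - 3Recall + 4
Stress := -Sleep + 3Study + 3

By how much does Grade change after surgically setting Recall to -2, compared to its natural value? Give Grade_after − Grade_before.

Intervening sets Recall = -2 and removes its equation (Recall := min(Study, Sleep) - 4).
Grade = 3Study - 3Recall + 4  [with Study=0, Recall=-2]  = 10
Without intervention: Recall = min(Study, Sleep) - 4  [with Study=0, Sleep=6]  = -4; Grade = 3Study - 3Recall + 4  [with Study=0, Recall=-4]  = 16.
Change = 10 − 16 = -6.

-6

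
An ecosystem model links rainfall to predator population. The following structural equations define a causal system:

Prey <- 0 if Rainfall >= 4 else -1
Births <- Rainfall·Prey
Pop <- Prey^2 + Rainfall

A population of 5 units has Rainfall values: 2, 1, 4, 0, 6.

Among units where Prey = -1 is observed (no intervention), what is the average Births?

-1

E[Births|Prey=-1] averages over only the 3 units with Prey=-1 (Rainfall = 2, 1, 0): Births = -2, -1, 0, mean -1.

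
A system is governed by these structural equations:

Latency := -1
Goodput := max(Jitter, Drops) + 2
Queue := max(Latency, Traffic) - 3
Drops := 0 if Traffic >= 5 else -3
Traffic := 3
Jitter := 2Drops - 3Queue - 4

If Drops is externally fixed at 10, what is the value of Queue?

Under do(Drops=10), the mechanism Drops := 0 if Traffic >= 5 else -3 is discarded; Drops is fixed at 10.
Since Queue is not a descendant of the intervened variable, it is unaffected.
Queue = max(Latency, Traffic) - 3  [with Latency=-1, Traffic=3]  = 0

0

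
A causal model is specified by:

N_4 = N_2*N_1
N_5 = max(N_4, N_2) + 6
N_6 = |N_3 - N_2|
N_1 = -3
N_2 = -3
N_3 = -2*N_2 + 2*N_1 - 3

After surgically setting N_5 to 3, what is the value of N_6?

0

The intervention breaks the incoming arrows to N_5: N_5 = max(N_4, N_2) + 6 no longer applies, and N_5 = 3.
Since N_6 is not a descendant of the intervened variable, it is unaffected.
N_3 = -2*N_2 + 2*N_1 - 3  [with N_2=-3, N_1=-3]  = -3
N_6 = |N_3 - N_2|  [with N_3=-3, N_2=-3]  = 0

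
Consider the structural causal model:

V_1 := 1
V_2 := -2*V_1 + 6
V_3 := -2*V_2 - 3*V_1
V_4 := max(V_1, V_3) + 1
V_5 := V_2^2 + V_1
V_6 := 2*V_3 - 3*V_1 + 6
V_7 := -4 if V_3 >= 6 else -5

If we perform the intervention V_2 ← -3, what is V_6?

Under do(V_2=-3), the mechanism V_2 := -2*V_1 + 6 is discarded; V_2 is fixed at -3.
V_3 = -2*V_2 - 3*V_1  [with V_2=-3, V_1=1]  = 3
V_6 = 2*V_3 - 3*V_1 + 6  [with V_3=3, V_1=1]  = 9

9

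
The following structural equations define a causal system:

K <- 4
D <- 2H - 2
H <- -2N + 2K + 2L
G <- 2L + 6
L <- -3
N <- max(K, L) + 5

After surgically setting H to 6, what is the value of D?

10

Under do(H=6), the mechanism H <- -2N + 2K + 2L is discarded; H is fixed at 6.
D = 2H - 2  [with H=6]  = 10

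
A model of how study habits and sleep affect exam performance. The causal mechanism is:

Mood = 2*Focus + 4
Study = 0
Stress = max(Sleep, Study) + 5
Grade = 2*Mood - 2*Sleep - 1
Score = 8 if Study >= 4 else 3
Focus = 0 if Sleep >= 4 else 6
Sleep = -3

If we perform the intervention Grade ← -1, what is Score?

The intervention breaks the incoming arrows to Grade: Grade = 2*Mood - 2*Sleep - 1 no longer applies, and Grade = -1.
Score is not downstream of the intervention, so its value is determined by the original equations.
Score = 8 if Study >= 4 else 3  [with Study=0]  = 3

3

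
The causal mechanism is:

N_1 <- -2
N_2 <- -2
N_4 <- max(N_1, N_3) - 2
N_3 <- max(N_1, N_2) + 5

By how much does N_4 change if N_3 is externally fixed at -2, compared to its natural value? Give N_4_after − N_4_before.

The intervention breaks the incoming arrows to N_3: N_3 <- max(N_1, N_2) + 5 no longer applies, and N_3 = -2.
N_4 = max(N_1, N_3) - 2  [with N_1=-2, N_3=-2]  = -4
Without intervention: N_3 = max(N_1, N_2) + 5  [with N_1=-2, N_2=-2]  = 3; N_4 = max(N_1, N_3) - 2  [with N_1=-2, N_3=3]  = 1.
Change = -4 − 1 = -5.

-5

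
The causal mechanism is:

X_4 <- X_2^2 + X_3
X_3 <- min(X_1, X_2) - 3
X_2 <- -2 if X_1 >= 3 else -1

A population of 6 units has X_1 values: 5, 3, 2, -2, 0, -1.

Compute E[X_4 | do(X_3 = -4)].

Every unit gets X_3=-4 under the intervention. X_4 values become 0, 0, -3, -3, -3, -3; E[X_4|do(X_3=-4)] = -2.

-2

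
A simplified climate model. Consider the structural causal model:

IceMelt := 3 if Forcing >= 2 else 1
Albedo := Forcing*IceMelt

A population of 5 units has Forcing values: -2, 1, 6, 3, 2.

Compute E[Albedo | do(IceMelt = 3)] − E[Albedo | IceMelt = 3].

The intervention sets IceMelt=3 in all 5 units regardless of Forcing. Recomputing Albedo per unit gives -6, 3, 18, 9, 6; average 6.
E[Albedo|IceMelt=3] averages over only the 3 units with IceMelt=3 (Forcing = 6, 3, 2): Albedo = 18, 9, 6, mean 11.
Difference = 6 − 11 = -5.

-5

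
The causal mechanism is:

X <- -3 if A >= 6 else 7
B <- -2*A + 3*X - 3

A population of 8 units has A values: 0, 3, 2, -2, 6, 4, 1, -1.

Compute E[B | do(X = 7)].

14.75

do(X=7) breaks X's dependence on A. With X=7 fixed, B across the units is 18, 12, 14, 22, 6, 10, 16, 20, mean 14.75.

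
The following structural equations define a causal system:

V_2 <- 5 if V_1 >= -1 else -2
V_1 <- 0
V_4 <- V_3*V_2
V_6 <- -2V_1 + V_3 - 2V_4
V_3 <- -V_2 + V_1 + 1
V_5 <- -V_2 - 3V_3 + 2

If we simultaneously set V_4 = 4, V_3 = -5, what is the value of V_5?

12

The joint intervention fixes V_4 = 4, V_3 = -5, removing each variable's own equation.
V_2 = 5 if V_1 >= -1 else -2  [with V_1=0]  = 5
V_5 = -V_2 - 3V_3 + 2  [with V_2=5, V_3=-5]  = 12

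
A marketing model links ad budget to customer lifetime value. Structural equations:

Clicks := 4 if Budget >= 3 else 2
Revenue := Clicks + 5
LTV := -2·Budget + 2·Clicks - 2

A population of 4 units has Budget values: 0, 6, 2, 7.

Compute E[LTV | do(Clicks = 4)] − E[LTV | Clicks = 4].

5.5

Every unit gets Clicks=4 under the intervention. LTV values become 6, -6, 2, -8; E[LTV|do(Clicks=4)] = -1.5.
Observing Clicks=4 restricts to units where Clicks's equation naturally yields 4: Budget ∈ {6, 7}. In that subpopulation LTV = -6, -8, mean -7.
Difference = -1.5 − (-7) = 5.5.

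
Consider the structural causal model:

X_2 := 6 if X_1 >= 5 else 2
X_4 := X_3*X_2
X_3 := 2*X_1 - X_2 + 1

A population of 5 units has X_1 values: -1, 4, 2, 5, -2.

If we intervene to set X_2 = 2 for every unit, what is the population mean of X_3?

2.2

Under do(X_2=2), X_2's equation is replaced by X_2=2 for every unit. Per-unit X_3: -3, 7, 3, 9, -5. Mean = 2.2.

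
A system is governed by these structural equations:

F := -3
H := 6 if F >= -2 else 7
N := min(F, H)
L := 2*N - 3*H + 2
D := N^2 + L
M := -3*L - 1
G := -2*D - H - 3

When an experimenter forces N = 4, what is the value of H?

Under do(N=4), the mechanism N := min(F, H) is discarded; N is fixed at 4.
Since H is not a descendant of the intervened variable, it is unaffected.
H = 6 if F >= -2 else 7  [with F=-3]  = 7

7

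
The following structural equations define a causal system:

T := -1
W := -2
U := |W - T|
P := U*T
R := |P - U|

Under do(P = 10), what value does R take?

9

Intervening sets P = 10 and removes its equation (P := U*T).
U = |W - T|  [with W=-2, T=-1]  = 1
R = |P - U|  [with P=10, U=1]  = 9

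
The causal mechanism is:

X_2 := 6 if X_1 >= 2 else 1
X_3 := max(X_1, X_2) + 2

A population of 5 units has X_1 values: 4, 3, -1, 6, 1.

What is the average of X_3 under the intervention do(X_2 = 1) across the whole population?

Under do(X_2=1), X_2's equation is replaced by X_2=1 for every unit. Per-unit X_3: 6, 5, 3, 8, 3. Mean = 5.

5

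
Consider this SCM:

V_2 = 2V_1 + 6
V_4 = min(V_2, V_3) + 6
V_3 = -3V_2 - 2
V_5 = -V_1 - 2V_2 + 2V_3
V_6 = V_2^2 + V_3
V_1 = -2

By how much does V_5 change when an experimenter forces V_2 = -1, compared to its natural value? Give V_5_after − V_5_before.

24

do(V_2=-1) replaces the equation V_2 = 2V_1 + 6 with the constant V_2 = -1.
V_3 = -3V_2 - 2  [with V_2=-1]  = 1
V_5 = -V_1 - 2V_2 + 2V_3  [with V_1=-2, V_2=-1, V_3=1]  = 6
Without intervention: V_2 = 2V_1 + 6  [with V_1=-2]  = 2; V_3 = -3V_2 - 2  [with V_2=2]  = -8; V_5 = -V_1 - 2V_2 + 2V_3  [with V_1=-2, V_2=2, V_3=-8]  = -18.
Change = 6 − (-18) = 24.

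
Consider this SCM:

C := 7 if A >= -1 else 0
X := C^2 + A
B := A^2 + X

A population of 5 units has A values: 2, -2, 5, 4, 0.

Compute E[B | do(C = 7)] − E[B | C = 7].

-2.4

Under do(C=7), C's equation is replaced by C=7 for every unit. Per-unit B: 55, 51, 79, 69, 49. Mean = 60.6.
Conditioning on C=7 selects the 4 unit(s) with A ∈ {2, 5, 4, 0}. Their B values: 55, 79, 69, 49. Mean = 63.
Difference = 60.6 − 63 = -2.4.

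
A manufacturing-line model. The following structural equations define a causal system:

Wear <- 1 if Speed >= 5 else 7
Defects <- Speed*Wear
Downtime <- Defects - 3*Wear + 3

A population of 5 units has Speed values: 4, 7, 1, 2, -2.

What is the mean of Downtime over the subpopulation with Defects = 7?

-2

Conditioning on Defects=7 selects the 2 unit(s) with Speed ∈ {7, 1}. Their Downtime values: 7, -11. Mean = -2.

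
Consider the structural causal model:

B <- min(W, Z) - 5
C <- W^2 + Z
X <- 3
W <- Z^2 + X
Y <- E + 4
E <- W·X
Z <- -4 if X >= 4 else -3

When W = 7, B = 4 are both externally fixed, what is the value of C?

46

Under do(W = 7, B = 4), each intervened variable's structural equation is replaced by its fixed value.
Z = -4 if X >= 4 else -3  [with X=3]  = -3
C = W^2 + Z  [with W=7, Z=-3]  = 46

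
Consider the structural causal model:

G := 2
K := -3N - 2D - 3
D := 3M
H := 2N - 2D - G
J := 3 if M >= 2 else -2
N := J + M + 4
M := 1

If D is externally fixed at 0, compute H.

Under do(D=0), the mechanism D := 3M is discarded; D is fixed at 0.
J = 3 if M >= 2 else -2  [with M=1]  = -2
N = J + M + 4  [with J=-2, M=1]  = 3
H = 2N - 2D - G  [with N=3, D=0, G=2]  = 4

4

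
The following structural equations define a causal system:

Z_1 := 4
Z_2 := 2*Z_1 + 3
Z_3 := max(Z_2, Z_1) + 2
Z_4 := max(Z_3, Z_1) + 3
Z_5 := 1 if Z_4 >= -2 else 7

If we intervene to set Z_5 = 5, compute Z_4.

The intervention breaks the incoming arrows to Z_5: Z_5 := 1 if Z_4 >= -2 else 7 no longer applies, and Z_5 = 5.
Since Z_4 is not a descendant of the intervened variable, it is unaffected.
Z_2 = 2*Z_1 + 3  [with Z_1=4]  = 11
Z_3 = max(Z_2, Z_1) + 2  [with Z_2=11, Z_1=4]  = 13
Z_4 = max(Z_3, Z_1) + 3  [with Z_3=13, Z_1=4]  = 16

16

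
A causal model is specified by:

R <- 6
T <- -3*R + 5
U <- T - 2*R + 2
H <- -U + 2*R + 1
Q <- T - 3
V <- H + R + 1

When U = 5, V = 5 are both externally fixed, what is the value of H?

Setting U = 5, V = 5 by intervention discards those variables' equations.
H = -U + 2*R + 1  [with U=5, R=6]  = 8

8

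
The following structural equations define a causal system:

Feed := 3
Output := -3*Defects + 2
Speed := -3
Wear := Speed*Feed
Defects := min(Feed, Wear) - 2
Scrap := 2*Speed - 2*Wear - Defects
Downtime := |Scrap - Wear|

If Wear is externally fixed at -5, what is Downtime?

The intervention breaks the incoming arrows to Wear: Wear := Speed*Feed no longer applies, and Wear = -5.
Defects = min(Feed, Wear) - 2  [with Feed=3, Wear=-5]  = -7
Scrap = 2*Speed - 2*Wear - Defects  [with Speed=-3, Wear=-5, Defects=-7]  = 11
Downtime = |Scrap - Wear|  [with Scrap=11, Wear=-5]  = 16

16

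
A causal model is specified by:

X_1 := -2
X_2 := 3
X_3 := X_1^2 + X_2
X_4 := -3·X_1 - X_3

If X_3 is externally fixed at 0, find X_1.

Under do(X_3=0), the mechanism X_3 := X_1^2 + X_2 is discarded; X_3 is fixed at 0.
X_1 is not downstream of the intervention, so its value is determined by the original equations.

-2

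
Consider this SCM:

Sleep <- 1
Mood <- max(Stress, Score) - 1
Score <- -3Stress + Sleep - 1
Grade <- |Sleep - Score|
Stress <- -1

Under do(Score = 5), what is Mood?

The intervention breaks the incoming arrows to Score: Score <- -3Stress + Sleep - 1 no longer applies, and Score = 5.
Mood = max(Stress, Score) - 1  [with Stress=-1, Score=5]  = 4

4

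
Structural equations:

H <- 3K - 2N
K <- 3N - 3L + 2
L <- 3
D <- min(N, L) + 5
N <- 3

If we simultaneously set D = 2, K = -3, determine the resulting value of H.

-15

The joint intervention fixes D = 2, K = -3, removing each variable's own equation.
H = 3K - 2N  [with K=-3, N=3]  = -15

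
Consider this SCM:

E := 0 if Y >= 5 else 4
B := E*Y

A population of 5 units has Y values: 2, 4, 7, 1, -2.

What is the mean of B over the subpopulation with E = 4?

Conditioning on E=4 selects the 4 unit(s) with Y ∈ {2, 4, 1, -2}. Their B values: 8, 16, 4, -8. Mean = 5.

5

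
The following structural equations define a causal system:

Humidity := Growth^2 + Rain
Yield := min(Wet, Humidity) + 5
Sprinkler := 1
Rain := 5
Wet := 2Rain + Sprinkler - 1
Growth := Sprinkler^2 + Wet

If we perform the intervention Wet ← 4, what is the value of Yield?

The intervention breaks the incoming arrows to Wet: Wet := 2Rain + Sprinkler - 1 no longer applies, and Wet = 4.
Growth = Sprinkler^2 + Wet  [with Sprinkler=1, Wet=4]  = 5
Humidity = Growth^2 + Rain  [with Growth=5, Rain=5]  = 30
Yield = min(Wet, Humidity) + 5  [with Wet=4, Humidity=30]  = 9

9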